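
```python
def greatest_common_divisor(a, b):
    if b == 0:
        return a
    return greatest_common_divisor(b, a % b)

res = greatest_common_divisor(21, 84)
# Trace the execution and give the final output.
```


greatest_common_divisor(21, 84)
= greatest_common_divisor(84, 21 % 84) = greatest_common_divisor(84, 21)
= greatest_common_divisor(21, 84 % 21) = greatest_common_divisor(21, 0)
b == 0, return a = 21


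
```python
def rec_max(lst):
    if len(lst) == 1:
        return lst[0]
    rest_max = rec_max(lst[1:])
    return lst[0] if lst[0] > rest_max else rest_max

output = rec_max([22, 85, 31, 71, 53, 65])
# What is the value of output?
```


rec_max([22, 85, 31, 71, 53, 65])
= compare 22 with rec_max([85, 31, 71, 53, 65])
= compare 85 with rec_max([31, 71, 53, 65])
= compare 31 with rec_max([71, 53, 65])
= compare 71 with rec_max([53, 65])
= compare 53 with rec_max([65])
Base: rec_max([65]) = 65
compare 53 with 65: max = 65
compare 71 with 65: max = 71
compare 31 with 71: max = 71
compare 85 with 71: max = 85
compare 22 with 85: max = 85
= 85


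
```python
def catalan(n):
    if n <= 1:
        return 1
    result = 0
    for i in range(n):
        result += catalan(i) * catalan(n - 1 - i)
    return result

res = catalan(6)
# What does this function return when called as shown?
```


catalan(6)
= sum of catalan(i) * catalan(6-1-i) for i in 0..5
First compute sub-values bottom-up:
  catalan(0) = 1, catalan(1) = 1
  catalan(2) = 1*1 + 1*1 = 2
  catalan(3) = 1*2 + 1*1 + 2*1 = 5
  catalan(4) = 1*5 + 1*2 + 2*1 + 5*1 = 14
  catalan(5) = 1*14 + 1*5 + 2*2 + 5*1 + 14*1 = 42
Now catalan(6):
  catalan(0)*catalan(5) = 1*42 = 42
  catalan(1)*catalan(4) = 1*14 = 14
  catalan(2)*catalan(3) = 2*5 = 10
  catalan(3)*catalan(2) = 5*2 = 10
  catalan(4)*catalan(1) = 14*1 = 14
  catalan(5)*catalan(0) = 42*1 = 42
= 42 + 14 + 10 + 10 + 14 + 42
= 132


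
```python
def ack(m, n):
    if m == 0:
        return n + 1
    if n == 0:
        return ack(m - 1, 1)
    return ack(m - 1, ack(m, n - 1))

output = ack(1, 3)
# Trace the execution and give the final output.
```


ack(1, 3)
= ack(0, ack(1, 2))
First compute ack(1, 2) = 4
= ack(0, 4)
= 5


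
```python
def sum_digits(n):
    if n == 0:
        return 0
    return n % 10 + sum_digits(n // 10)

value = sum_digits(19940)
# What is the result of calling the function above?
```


sum_digits(19940)
= 0 + sum_digits(1994)
= 0 + 4 + sum_digits(199)
= 0 + 4 + 9 + sum_digits(19)
= 0 + 4 + 9 + 9 + sum_digits(1)
= 0 + 4 + 9 + 9 + 1 + sum_digits(0)
= 0 + 4 + 9 + 9 + 1 + 0
= 23


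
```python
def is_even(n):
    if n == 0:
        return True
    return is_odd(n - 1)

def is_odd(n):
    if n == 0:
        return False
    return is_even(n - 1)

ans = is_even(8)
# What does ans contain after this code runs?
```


is_even(8)
= is_odd(7)
= is_even(6)
= is_odd(5)
= is_even(4)
= is_odd(3)
= is_even(2)
= is_odd(1)
= is_even(0)
n == 0: return True
= True


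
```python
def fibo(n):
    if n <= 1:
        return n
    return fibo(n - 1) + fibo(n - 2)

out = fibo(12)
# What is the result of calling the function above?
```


fibo(12)
= fibo(11) + fibo(10)
= (fibo(10) + fibo(9)) + fibo(10)
Computing bottom-up: fibo(0)=0, fibo(1)=1, fibo(2)=1, fibo(3)=2, fibo(4)=3, fibo(5)=5, fibo(6)=8, fibo(7)=13, fibo(8)=21, fibo(9)=34, fibo(10)=55, fibo(11)=89, fibo(12)=144
= 144


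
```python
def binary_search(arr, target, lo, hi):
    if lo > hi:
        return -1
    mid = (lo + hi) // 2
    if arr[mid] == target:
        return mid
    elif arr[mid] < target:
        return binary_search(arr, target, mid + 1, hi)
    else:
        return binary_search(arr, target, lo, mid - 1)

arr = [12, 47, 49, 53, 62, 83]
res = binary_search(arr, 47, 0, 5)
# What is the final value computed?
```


binary_search(arr, 47, 0, 5)
lo=0, hi=5, mid=2, arr[mid]=49
49 > 47, search left half
lo=0, hi=1, mid=0, arr[mid]=12
12 < 47, search right half
lo=1, hi=1, mid=1, arr[mid]=47
arr[1] == 47, found at index 1
= 1


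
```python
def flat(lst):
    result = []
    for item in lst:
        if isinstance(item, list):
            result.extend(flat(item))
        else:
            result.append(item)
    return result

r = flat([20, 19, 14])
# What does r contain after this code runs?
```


flat([20, 19, 14])
Processing each element:
  20 is not a list -> append 20
  19 is not a list -> append 19
  14 is not a list -> append 14
= [20, 19, 14]


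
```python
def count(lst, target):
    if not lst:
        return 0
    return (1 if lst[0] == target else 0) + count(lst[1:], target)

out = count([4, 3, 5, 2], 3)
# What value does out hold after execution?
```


count([4, 3, 5, 2], 3)
lst[0]=4 != 3: 0 + count([3, 5, 2], 3)
lst[0]=3 == 3: 1 + count([5, 2], 3)
lst[0]=5 != 3: 0 + count([2], 3)
lst[0]=2 != 3: 0 + count([], 3)
= 1


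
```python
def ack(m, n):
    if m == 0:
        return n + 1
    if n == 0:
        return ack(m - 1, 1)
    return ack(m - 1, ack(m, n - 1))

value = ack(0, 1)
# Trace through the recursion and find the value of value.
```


ack(0, 1)
m == 0: return 1 + 1 = 2
= 2


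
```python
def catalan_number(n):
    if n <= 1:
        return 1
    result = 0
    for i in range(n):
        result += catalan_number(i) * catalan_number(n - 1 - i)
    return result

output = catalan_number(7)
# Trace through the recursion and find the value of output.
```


catalan_number(7)
= sum of catalan_number(i) * catalan_number(7-1-i) for i in 0..6
First compute sub-values bottom-up:
  catalan_number(0) = 1, catalan_number(1) = 1
  catalan_number(2) = 1*1 + 1*1 = 2
  catalan_number(3) = 1*2 + 1*1 + 2*1 = 5
  catalan_number(4) = 1*5 + 1*2 + 2*1 + 5*1 = 14
  catalan_number(5) = 1*14 + 1*5 + 2*2 + 5*1 + 14*1 = 42
  catalan_number(6) = 1*42 + 1*14 + 2*5 + 5*2 + 14*1 + 42*1 = 132
Now catalan_number(7):
  catalan_number(0)*catalan_number(6) = 1*132 = 132
  catalan_number(1)*catalan_number(5) = 1*42 = 42
  catalan_number(2)*catalan_number(4) = 2*14 = 28
  catalan_number(3)*catalan_number(3) = 5*5 = 25
  catalan_number(4)*catalan_number(2) = 14*2 = 28
  catalan_number(5)*catalan_number(1) = 42*1 = 42
  catalan_number(6)*catalan_number(0) = 132*1 = 132
= 132 + 42 + 28 + 25 + 28 + 42 + 132
= 429


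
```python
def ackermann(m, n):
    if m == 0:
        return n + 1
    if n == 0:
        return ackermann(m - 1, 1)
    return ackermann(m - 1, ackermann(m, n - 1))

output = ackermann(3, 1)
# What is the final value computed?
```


ackermann(3, 1)
= ackermann(2, ackermann(3, 0))
First compute ackermann(3, 0) = 5
= ackermann(2, 5)
= 13


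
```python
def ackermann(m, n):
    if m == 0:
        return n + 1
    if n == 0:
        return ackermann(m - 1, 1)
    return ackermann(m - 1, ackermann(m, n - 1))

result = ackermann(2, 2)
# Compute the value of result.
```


ackermann(2, 2)
= ackermann(1, ackermann(2, 1))
First compute ackermann(2, 1) = 5
= ackermann(1, 5)
= 7


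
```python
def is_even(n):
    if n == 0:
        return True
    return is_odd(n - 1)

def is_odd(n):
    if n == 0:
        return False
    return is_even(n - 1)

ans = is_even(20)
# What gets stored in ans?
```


is_even(20)
= is_odd(19)
= is_even(18)
= is_odd(17)
= is_even(16)
= is_odd(15)
= is_even(14)
= is_odd(13)
= is_even(12)
= is_odd(11)
= is_even(10)
= is_odd(9)
= is_even(8)
= is_odd(7)
= is_even(6)
= is_odd(5)
= is_even(4)
= is_odd(3)
= is_even(2)
= is_odd(1)
= is_even(0)
n == 0: return True
= True


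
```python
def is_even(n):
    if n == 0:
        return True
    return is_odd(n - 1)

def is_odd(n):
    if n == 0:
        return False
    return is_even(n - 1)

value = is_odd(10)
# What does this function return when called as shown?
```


is_odd(10)
= is_even(9)
= is_odd(8)
= is_even(7)
= is_odd(6)
= is_even(5)
= is_odd(4)
= is_even(3)
= is_odd(2)
= is_even(1)
= is_odd(0)
n == 0: return False
= False


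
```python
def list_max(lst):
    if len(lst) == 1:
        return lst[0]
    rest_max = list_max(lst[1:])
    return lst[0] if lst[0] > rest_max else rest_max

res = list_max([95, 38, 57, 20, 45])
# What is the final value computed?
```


list_max([95, 38, 57, 20, 45])
= compare 95 with list_max([38, 57, 20, 45])
= compare 38 with list_max([57, 20, 45])
= compare 57 with list_max([20, 45])
= compare 20 with list_max([45])
Base: list_max([45]) = 45
compare 20 with 45: max = 45
compare 57 with 45: max = 57
compare 38 with 57: max = 57
compare 95 with 57: max = 95
= 95


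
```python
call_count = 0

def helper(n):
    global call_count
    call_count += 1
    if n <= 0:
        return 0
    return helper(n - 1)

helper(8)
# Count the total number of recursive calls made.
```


helper(8) calls helper(7) calls ... calls helper(0)
Total calls: 8 + 1 (for base case) = 9


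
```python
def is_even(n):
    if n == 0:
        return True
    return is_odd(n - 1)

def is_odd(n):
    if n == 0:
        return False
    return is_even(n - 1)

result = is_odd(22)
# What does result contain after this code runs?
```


is_odd(22)
= is_even(21)
= is_odd(20)
= is_even(19)
= is_odd(18)
= is_even(17)
= is_odd(16)
= is_even(15)
= is_odd(14)
= is_even(13)
= is_odd(12)
= is_even(11)
= is_odd(10)
= is_even(9)
= is_odd(8)
= is_even(7)
= is_odd(6)
= is_even(5)
= is_odd(4)
= is_even(3)
= is_odd(2)
= is_even(1)
= is_odd(0)
n == 0: return False
= False


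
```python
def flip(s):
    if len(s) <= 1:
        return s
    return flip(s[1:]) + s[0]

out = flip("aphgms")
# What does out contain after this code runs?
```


flip("aphgms")
= flip("phgms") + "a"
= flip("hgms") + "p" + "a"
= flip("gms") + "h" + "p" + "a"
= flip("ms") + "g" + "h" + "p" + "a"
= flip("s") + "m" + "g" + "h" + "p" + "a"
= "s" + "m" + "g" + "h" + "p" + "a"
= "smghpa"


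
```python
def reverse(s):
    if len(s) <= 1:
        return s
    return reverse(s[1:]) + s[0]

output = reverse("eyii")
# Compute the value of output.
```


reverse("eyii")
= reverse("yii") + "e"
= reverse("ii") + "y" + "e"
= reverse("i") + "i" + "y" + "e"
= "i" + "i" + "y" + "e"
= "iiye"


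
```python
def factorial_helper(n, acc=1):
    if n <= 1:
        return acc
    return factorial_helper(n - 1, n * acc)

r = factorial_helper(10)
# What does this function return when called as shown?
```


factorial_helper(10, 1)
= factorial_helper(9, 10 * 1) = factorial_helper(9, 10)
= factorial_helper(8, 9 * 10) = factorial_helper(8, 90)
= factorial_helper(7, 8 * 90) = factorial_helper(7, 720)
= factorial_helper(6, 7 * 720) = factorial_helper(6, 5040)
= factorial_helper(5, 6 * 5040) = factorial_helper(5, 30240)
= factorial_helper(4, 5 * 30240) = factorial_helper(4, 151200)
= factorial_helper(3, 4 * 151200) = factorial_helper(3, 604800)
= factorial_helper(2, 3 * 604800) = factorial_helper(2, 1814400)
= factorial_helper(1, 2 * 1814400) = factorial_helper(1, 3628800)
n <= 1, return acc = 3628800


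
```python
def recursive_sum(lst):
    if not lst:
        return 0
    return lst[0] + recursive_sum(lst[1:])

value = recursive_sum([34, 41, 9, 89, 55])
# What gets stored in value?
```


recursive_sum([34, 41, 9, 89, 55])
= 34 + recursive_sum([41, 9, 89, 55])
= 34 + 41 + recursive_sum([9, 89, 55])
= 34 + 41 + 9 + recursive_sum([89, 55])
= 34 + 41 + 9 + 89 + recursive_sum([55])
= 34 + 41 + 9 + 89 + 55 + recursive_sum([])
= 34 + 41 + 9 + 89 + 55 + 0
= 228


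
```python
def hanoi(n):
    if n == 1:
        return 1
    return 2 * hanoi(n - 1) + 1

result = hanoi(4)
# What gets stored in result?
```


hanoi(4)
= 2 * hanoi(3) + 1
= 2 * (2 * hanoi(2) + 1) + 1
= 2 * (2 * (2 * hanoi(1) + 1) + 1) + 1
Now compute bottom-up:
hanoi(1) = 1
hanoi(2) = 2 * 1 + 1 = 3
hanoi(3) = 2 * 3 + 1 = 7
hanoi(4) = 2 * 7 + 1 = 15
= 15


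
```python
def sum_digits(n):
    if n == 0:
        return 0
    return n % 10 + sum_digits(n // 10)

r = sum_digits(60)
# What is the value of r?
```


sum_digits(60)
= 0 + sum_digits(6)
= 0 + 6 + sum_digits(0)
= 0 + 6 + 0
= 6


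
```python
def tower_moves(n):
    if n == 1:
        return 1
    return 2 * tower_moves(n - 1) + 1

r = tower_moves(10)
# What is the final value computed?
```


tower_moves(10)
= 2 * tower_moves(9) + 1
= 2 * (2 * tower_moves(8) + 1) + 1
= 2 * (2 * (2 * tower_moves(7) + 1) + 1) + 1
= 2 * (2 * (2 * (2 * tower_moves(6) + 1) + 1) + 1) + 1
= 2 * (2 * (2 * (2 * (2 * tower_moves(5) + 1) + 1) + 1) + 1) + 1
= 2 * (2 * (2 * (2 * (2 * (2 * tower_moves(4) + 1) + 1) + 1) + 1) + 1) + 1
= 2 * (2 * (2 * (2 * (2 * (2 * (2 * tower_moves(3) + 1) + 1) + 1) + 1) + 1) + 1) + 1
= 2 * (2 * (2 * (2 * (2 * (2 * (2 * (2 * tower_moves(2) + 1) + 1) + 1) + 1) + 1) + 1) + 1) + 1
= 2 * (2 * (2 * (2 * (2 * (2 * (2 * (2 * (2 * tower_moves(1) + 1) + 1) + 1) + 1) + 1) + 1) + 1) + 1) + 1
Now compute bottom-up:
tower_moves(1) = 1
tower_moves(2) = 2 * 1 + 1 = 3
tower_moves(3) = 2 * 3 + 1 = 7
tower_moves(4) = 2 * 7 + 1 = 15
tower_moves(5) = 2 * 15 + 1 = 31
tower_moves(6) = 2 * 31 + 1 = 63
tower_moves(7) = 2 * 63 + 1 = 127
tower_moves(8) = 2 * 127 + 1 = 255
tower_moves(9) = 2 * 255 + 1 = 511
tower_moves(10) = 2 * 511 + 1 = 1023
= 1023


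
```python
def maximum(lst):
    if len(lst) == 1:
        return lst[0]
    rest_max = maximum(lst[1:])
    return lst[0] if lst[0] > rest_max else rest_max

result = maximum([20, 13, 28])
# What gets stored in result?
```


maximum([20, 13, 28])
= compare 20 with maximum([13, 28])
= compare 13 with maximum([28])
Base: maximum([28]) = 28
compare 13 with 28: max = 28
compare 20 with 28: max = 28
= 28


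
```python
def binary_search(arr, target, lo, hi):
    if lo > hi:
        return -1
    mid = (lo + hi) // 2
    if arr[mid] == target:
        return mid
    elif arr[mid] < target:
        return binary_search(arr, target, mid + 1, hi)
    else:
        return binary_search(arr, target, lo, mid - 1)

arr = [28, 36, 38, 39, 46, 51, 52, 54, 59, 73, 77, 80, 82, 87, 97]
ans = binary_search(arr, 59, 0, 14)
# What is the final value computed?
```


binary_search(arr, 59, 0, 14)
lo=0, hi=14, mid=7, arr[mid]=54
54 < 59, search right half
lo=8, hi=14, mid=11, arr[mid]=80
80 > 59, search left half
lo=8, hi=10, mid=9, arr[mid]=73
73 > 59, search left half
lo=8, hi=8, mid=8, arr[mid]=59
arr[8] == 59, found at index 8
= 8


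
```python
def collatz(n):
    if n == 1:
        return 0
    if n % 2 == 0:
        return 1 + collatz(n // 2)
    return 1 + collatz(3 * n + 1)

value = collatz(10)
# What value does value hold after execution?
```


collatz(10)
10 is even -> collatz(5)
5 is odd -> 3*5+1 = 16 -> collatz(16)
16 is even -> collatz(8)
8 is even -> collatz(4)
4 is even -> collatz(2)
2 is even -> collatz(1)
Reached 1 after 6 steps
= 6


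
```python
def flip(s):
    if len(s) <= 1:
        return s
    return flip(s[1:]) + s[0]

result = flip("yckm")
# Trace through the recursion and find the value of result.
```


flip("yckm")
= flip("ckm") + "y"
= flip("km") + "c" + "y"
= flip("m") + "k" + "c" + "y"
= "m" + "k" + "c" + "y"
= "mkcy"


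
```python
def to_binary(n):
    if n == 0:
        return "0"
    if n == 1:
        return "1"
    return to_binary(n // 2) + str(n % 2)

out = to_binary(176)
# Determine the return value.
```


to_binary(176)
= to_binary(88) + "0"
= to_binary(44) + "0" + "0"
= to_binary(22) + "0" + "0" + "0"
= to_binary(11) + "0" + "0" + "0" + "0"
= to_binary(5) + "1" + "0" + "0" + "0" + "0"
= to_binary(2) + "1" + "1" + "0" + "0" + "0" + "0"
= to_binary(1) + "0" + "1" + "1" + "0" + "0" + "0" + "0"
= "1" + "0" + "1" + "1" + "0" + "0" + "0" + "0"
= "10110000"


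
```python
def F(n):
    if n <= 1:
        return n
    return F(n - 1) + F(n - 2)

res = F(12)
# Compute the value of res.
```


F(12)
= F(11) + F(10)
= (F(10) + F(9)) + F(10)
Computing bottom-up: F(0)=0, F(1)=1, F(2)=1, F(3)=2, F(4)=3, F(5)=5, F(6)=8, F(7)=13, F(8)=21, F(9)=34, F(10)=55, F(11)=89, F(12)=144
= 144


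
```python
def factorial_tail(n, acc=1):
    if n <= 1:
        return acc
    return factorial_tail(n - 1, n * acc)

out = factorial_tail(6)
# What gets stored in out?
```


factorial_tail(6, 1)
= factorial_tail(5, 6 * 1) = factorial_tail(5, 6)
= factorial_tail(4, 5 * 6) = factorial_tail(4, 30)
= factorial_tail(3, 4 * 30) = factorial_tail(3, 120)
= factorial_tail(2, 3 * 120) = factorial_tail(2, 360)
= factorial_tail(1, 2 * 360) = factorial_tail(1, 720)
n <= 1, return acc = 720


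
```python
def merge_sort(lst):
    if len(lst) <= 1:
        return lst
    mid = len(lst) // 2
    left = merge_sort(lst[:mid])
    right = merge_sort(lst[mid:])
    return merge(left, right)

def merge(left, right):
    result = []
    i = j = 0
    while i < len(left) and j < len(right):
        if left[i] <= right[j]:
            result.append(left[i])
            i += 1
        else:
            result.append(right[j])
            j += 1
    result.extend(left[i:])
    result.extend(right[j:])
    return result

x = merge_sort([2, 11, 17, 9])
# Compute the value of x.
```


merge_sort([2, 11, 17, 9])
Split into [2, 11] and [17, 9]
Left sorted: [2, 11]
Right sorted: [9, 17]
Merge [2, 11] and [9, 17]
= [2, 9, 11, 17]


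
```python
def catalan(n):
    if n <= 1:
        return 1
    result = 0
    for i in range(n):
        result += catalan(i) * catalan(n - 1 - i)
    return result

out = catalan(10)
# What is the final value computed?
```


catalan(10)
= sum of catalan(i) * catalan(10-1-i) for i in 0..9
First compute sub-values bottom-up:
  catalan(0) = 1, catalan(1) = 1
  catalan(2) = 1*1 + 1*1 = 2
  catalan(3) = 1*2 + 1*1 + 2*1 = 5
  catalan(4) = 1*5 + 1*2 + 2*1 + 5*1 = 14
  catalan(5) = 1*14 + 1*5 + 2*2 + 5*1 + 14*1 = 42
  catalan(6) = 1*42 + 1*14 + 2*5 + 5*2 + 14*1 + 42*1 = 132
  catalan(7) = 1*132 + 1*42 + 2*14 + 5*5 + 14*2 + 42*1 + 132*1 = 429
  catalan(8) = 1*429 + 1*132 + 2*42 + 5*14 + 14*5 + 42*2 + 132*1 + 429*1 = 1430
  catalan(9) = 1*1430 + 1*429 + 2*132 + 5*42 + 14*14 + 42*5 + 132*2 + 429*1 + 1430*1 = 4862
Now catalan(10):
  catalan(0)*catalan(9) = 1*4862 = 4862
  catalan(1)*catalan(8) = 1*1430 = 1430
  catalan(2)*catalan(7) = 2*429 = 858
  catalan(3)*catalan(6) = 5*132 = 660
  catalan(4)*catalan(5) = 14*42 = 588
  catalan(5)*catalan(4) = 42*14 = 588
  catalan(6)*catalan(3) = 132*5 = 660
  catalan(7)*catalan(2) = 429*2 = 858
  catalan(8)*catalan(1) = 1430*1 = 1430
  catalan(9)*catalan(0) = 4862*1 = 4862
= 4862 + 1430 + 858 + 660 + 588 + 588 + 660 + 858 + 1430 + 4862
= 16796


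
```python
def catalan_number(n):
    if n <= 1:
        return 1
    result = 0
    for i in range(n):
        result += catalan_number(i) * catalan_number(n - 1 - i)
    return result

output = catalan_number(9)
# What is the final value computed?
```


catalan_number(9)
= sum of catalan_number(i) * catalan_number(9-1-i) for i in 0..8
First compute sub-values bottom-up:
  catalan_number(0) = 1, catalan_number(1) = 1
  catalan_number(2) = 1*1 + 1*1 = 2
  catalan_number(3) = 1*2 + 1*1 + 2*1 = 5
  catalan_number(4) = 1*5 + 1*2 + 2*1 + 5*1 = 14
  catalan_number(5) = 1*14 + 1*5 + 2*2 + 5*1 + 14*1 = 42
  catalan_number(6) = 1*42 + 1*14 + 2*5 + 5*2 + 14*1 + 42*1 = 132
  catalan_number(7) = 1*132 + 1*42 + 2*14 + 5*5 + 14*2 + 42*1 + 132*1 = 429
  catalan_number(8) = 1*429 + 1*132 + 2*42 + 5*14 + 14*5 + 42*2 + 132*1 + 429*1 = 1430
Now catalan_number(9):
  catalan_number(0)*catalan_number(8) = 1*1430 = 1430
  catalan_number(1)*catalan_number(7) = 1*429 = 429
  catalan_number(2)*catalan_number(6) = 2*132 = 264
  catalan_number(3)*catalan_number(5) = 5*42 = 210
  catalan_number(4)*catalan_number(4) = 14*14 = 196
  catalan_number(5)*catalan_number(3) = 42*5 = 210
  catalan_number(6)*catalan_number(2) = 132*2 = 264
  catalan_number(7)*catalan_number(1) = 429*1 = 429
  catalan_number(8)*catalan_number(0) = 1430*1 = 1430
= 1430 + 429 + 264 + 210 + 196 + 210 + 264 + 429 + 1430
= 4862


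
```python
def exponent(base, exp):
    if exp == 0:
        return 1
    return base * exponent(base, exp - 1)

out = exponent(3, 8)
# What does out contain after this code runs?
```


exponent(3, 8)
= 3 * exponent(3, 7)
= 3 * 3 * exponent(3, 6)
= 3 * 3 * 3 * exponent(3, 5)
= 3 * 3 * 3 * 3 * exponent(3, 4)
= 3 * 3 * 3 * 3 * 3 * exponent(3, 3)
= 3 * 3 * 3 * 3 * 3 * 3 * exponent(3, 2)
= 3 * 3 * 3 * 3 * 3 * 3 * 3 * exponent(3, 1)
= 3 * 3 * 3 * 3 * 3 * 3 * 3 * 3 * exponent(3, 0)
= 3 * 3 * 3 * 3 * 3 * 3 * 3 * 3 * 1
= 6561


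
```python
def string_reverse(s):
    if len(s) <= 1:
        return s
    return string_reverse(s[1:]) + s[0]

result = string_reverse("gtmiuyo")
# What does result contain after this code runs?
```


string_reverse("gtmiuyo")
= string_reverse("tmiuyo") + "g"
= string_reverse("miuyo") + "t" + "g"
= string_reverse("iuyo") + "m" + "t" + "g"
= string_reverse("uyo") + "i" + "m" + "t" + "g"
= string_reverse("yo") + "u" + "i" + "m" + "t" + "g"
= string_reverse("o") + "y" + "u" + "i" + "m" + "t" + "g"
= "o" + "y" + "u" + "i" + "m" + "t" + "g"
= "oyuimtg"


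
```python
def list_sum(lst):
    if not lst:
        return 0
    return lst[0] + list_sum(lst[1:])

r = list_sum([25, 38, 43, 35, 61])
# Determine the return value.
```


list_sum([25, 38, 43, 35, 61])
= 25 + list_sum([38, 43, 35, 61])
= 25 + 38 + list_sum([43, 35, 61])
= 25 + 38 + 43 + list_sum([35, 61])
= 25 + 38 + 43 + 35 + list_sum([61])
= 25 + 38 + 43 + 35 + 61 + list_sum([])
= 25 + 38 + 43 + 35 + 61 + 0
= 202


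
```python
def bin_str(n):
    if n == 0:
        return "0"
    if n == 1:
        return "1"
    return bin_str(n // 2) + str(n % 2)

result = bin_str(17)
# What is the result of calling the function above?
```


bin_str(17)
= bin_str(8) + "1"
= bin_str(4) + "0" + "1"
= bin_str(2) + "0" + "0" + "1"
= bin_str(1) + "0" + "0" + "0" + "1"
= "1" + "0" + "0" + "0" + "1"
= "10001"


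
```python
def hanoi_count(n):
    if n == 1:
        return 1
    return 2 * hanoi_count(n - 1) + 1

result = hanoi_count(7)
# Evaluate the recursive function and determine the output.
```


hanoi_count(7)
= 2 * hanoi_count(6) + 1
= 2 * (2 * hanoi_count(5) + 1) + 1
= 2 * (2 * (2 * hanoi_count(4) + 1) + 1) + 1
= 2 * (2 * (2 * (2 * hanoi_count(3) + 1) + 1) + 1) + 1
= 2 * (2 * (2 * (2 * (2 * hanoi_count(2) + 1) + 1) + 1) + 1) + 1
= 2 * (2 * (2 * (2 * (2 * (2 * hanoi_count(1) + 1) + 1) + 1) + 1) + 1) + 1
Now compute bottom-up:
hanoi_count(1) = 1
hanoi_count(2) = 2 * 1 + 1 = 3
hanoi_count(3) = 2 * 3 + 1 = 7
hanoi_count(4) = 2 * 7 + 1 = 15
hanoi_count(5) = 2 * 15 + 1 = 31
hanoi_count(6) = 2 * 31 + 1 = 63
hanoi_count(7) = 2 * 63 + 1 = 127
= 127


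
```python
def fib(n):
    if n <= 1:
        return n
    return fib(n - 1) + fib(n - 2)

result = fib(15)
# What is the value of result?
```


fib(15)
= fib(14) + fib(13)
= (fib(13) + fib(12)) + fib(13)
Computing bottom-up: fib(0)=0, fib(1)=1, fib(2)=1, fib(3)=2, fib(4)=3, fib(5)=5, fib(6)=8, fib(7)=13, fib(8)=21, fib(9)=34, fib(10)=55, fib(11)=89, fib(12)=144, fib(13)=233, fib(14)=377, fib(15)=610
= 610


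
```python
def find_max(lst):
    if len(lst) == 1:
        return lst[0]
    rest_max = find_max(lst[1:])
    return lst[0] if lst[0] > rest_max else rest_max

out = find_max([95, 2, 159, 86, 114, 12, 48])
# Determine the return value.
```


find_max([95, 2, 159, 86, 114, 12, 48])
= compare 95 with find_max([2, 159, 86, 114, 12, 48])
= compare 2 with find_max([159, 86, 114, 12, 48])
= compare 159 with find_max([86, 114, 12, 48])
= compare 86 with find_max([114, 12, 48])
= compare 114 with find_max([12, 48])
= compare 12 with find_max([48])
Base: find_max([48]) = 48
compare 12 with 48: max = 48
compare 114 with 48: max = 114
compare 86 with 114: max = 114
compare 159 with 114: max = 159
compare 2 with 159: max = 159
compare 95 with 159: max = 159
= 159


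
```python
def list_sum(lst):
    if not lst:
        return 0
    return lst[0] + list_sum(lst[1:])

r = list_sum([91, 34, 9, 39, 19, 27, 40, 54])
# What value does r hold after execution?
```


list_sum([91, 34, 9, 39, 19, 27, 40, 54])
= 91 + list_sum([34, 9, 39, 19, 27, 40, 54])
= 91 + 34 + list_sum([9, 39, 19, 27, 40, 54])
= 91 + 34 + 9 + list_sum([39, 19, 27, 40, 54])
= 91 + 34 + 9 + 39 + list_sum([19, 27, 40, 54])
= 91 + 34 + 9 + 39 + 19 + list_sum([27, 40, 54])
= 91 + 34 + 9 + 39 + 19 + 27 + list_sum([40, 54])
= 91 + 34 + 9 + 39 + 19 + 27 + 40 + list_sum([54])
= 91 + 34 + 9 + 39 + 19 + 27 + 40 + 54 + list_sum([])
= 91 + 34 + 9 + 39 + 19 + 27 + 40 + 54 + 0
= 313


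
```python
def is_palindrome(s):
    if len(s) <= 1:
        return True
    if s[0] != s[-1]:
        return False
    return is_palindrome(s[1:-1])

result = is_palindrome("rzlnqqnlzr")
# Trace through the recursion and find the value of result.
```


is_palindrome("rzlnqqnlzr")
"rzlnqqnlzr": s[0]='r' == s[-1]='r' -> is_palindrome("zlnqqnlz")
"zlnqqnlz": s[0]='z' == s[-1]='z' -> is_palindrome("lnqqnl")
"lnqqnl": s[0]='l' == s[-1]='l' -> is_palindrome("nqqn")
"nqqn": s[0]='n' == s[-1]='n' -> is_palindrome("qq")
"qq": s[0]='q' == s[-1]='q' -> is_palindrome("")
"": len <= 1 -> True
= True


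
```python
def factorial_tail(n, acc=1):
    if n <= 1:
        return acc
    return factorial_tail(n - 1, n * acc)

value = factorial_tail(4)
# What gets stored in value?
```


factorial_tail(4, 1)
= factorial_tail(3, 4 * 1) = factorial_tail(3, 4)
= factorial_tail(2, 3 * 4) = factorial_tail(2, 12)
= factorial_tail(1, 2 * 12) = factorial_tail(1, 24)
n <= 1, return acc = 24


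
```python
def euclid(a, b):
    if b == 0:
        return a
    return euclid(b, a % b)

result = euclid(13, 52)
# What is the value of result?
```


euclid(13, 52)
= euclid(52, 13 % 52) = euclid(52, 13)
= euclid(13, 52 % 13) = euclid(13, 0)
b == 0, return a = 13


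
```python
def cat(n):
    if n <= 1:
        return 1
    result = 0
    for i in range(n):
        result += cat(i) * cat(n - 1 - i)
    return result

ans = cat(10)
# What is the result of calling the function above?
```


cat(10)
= sum of cat(i) * cat(10-1-i) for i in 0..9
First compute sub-values bottom-up:
  cat(0) = 1, cat(1) = 1
  cat(2) = 1*1 + 1*1 = 2
  cat(3) = 1*2 + 1*1 + 2*1 = 5
  cat(4) = 1*5 + 1*2 + 2*1 + 5*1 = 14
  cat(5) = 1*14 + 1*5 + 2*2 + 5*1 + 14*1 = 42
  cat(6) = 1*42 + 1*14 + 2*5 + 5*2 + 14*1 + 42*1 = 132
  cat(7) = 1*132 + 1*42 + 2*14 + 5*5 + 14*2 + 42*1 + 132*1 = 429
  cat(8) = 1*429 + 1*132 + 2*42 + 5*14 + 14*5 + 42*2 + 132*1 + 429*1 = 1430
  cat(9) = 1*1430 + 1*429 + 2*132 + 5*42 + 14*14 + 42*5 + 132*2 + 429*1 + 1430*1 = 4862
Now cat(10):
  cat(0)*cat(9) = 1*4862 = 4862
  cat(1)*cat(8) = 1*1430 = 1430
  cat(2)*cat(7) = 2*429 = 858
  cat(3)*cat(6) = 5*132 = 660
  cat(4)*cat(5) = 14*42 = 588
  cat(5)*cat(4) = 42*14 = 588
  cat(6)*cat(3) = 132*5 = 660
  cat(7)*cat(2) = 429*2 = 858
  cat(8)*cat(1) = 1430*1 = 1430
  cat(9)*cat(0) = 4862*1 = 4862
= 4862 + 1430 + 858 + 660 + 588 + 588 + 660 + 858 + 1430 + 4862
= 16796


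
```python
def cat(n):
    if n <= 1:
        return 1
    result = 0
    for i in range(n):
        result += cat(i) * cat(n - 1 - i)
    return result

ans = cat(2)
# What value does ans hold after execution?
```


cat(2)
= sum of cat(i) * cat(2-1-i) for i in 0..1
  cat(0)*cat(1) = 1*1 = 1
  cat(1)*cat(0) = 1*1 = 1
= 1 + 1
= 2


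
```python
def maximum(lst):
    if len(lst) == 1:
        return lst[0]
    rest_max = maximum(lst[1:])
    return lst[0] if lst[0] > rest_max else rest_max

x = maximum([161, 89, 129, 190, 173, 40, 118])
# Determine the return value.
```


maximum([161, 89, 129, 190, 173, 40, 118])
= compare 161 with maximum([89, 129, 190, 173, 40, 118])
= compare 89 with maximum([129, 190, 173, 40, 118])
= compare 129 with maximum([190, 173, 40, 118])
= compare 190 with maximum([173, 40, 118])
= compare 173 with maximum([40, 118])
= compare 40 with maximum([118])
Base: maximum([118]) = 118
compare 40 with 118: max = 118
compare 173 with 118: max = 173
compare 190 with 173: max = 190
compare 129 with 190: max = 190
compare 89 with 190: max = 190
compare 161 with 190: max = 190
= 190


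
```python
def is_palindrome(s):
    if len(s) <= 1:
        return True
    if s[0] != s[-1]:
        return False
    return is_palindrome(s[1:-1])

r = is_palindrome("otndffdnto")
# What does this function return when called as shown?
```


is_palindrome("otndffdnto")
"otndffdnto": s[0]='o' == s[-1]='o' -> is_palindrome("tndffdnt")
"tndffdnt": s[0]='t' == s[-1]='t' -> is_palindrome("ndffdn")
"ndffdn": s[0]='n' == s[-1]='n' -> is_palindrome("dffd")
"dffd": s[0]='d' == s[-1]='d' -> is_palindrome("ff")
"ff": s[0]='f' == s[-1]='f' -> is_palindrome("")
"": len <= 1 -> True
= True


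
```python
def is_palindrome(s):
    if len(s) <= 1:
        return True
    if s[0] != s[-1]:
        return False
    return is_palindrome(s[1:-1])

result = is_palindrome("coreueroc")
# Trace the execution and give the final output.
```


is_palindrome("coreueroc")
"coreueroc": s[0]='c' == s[-1]='c' -> is_palindrome("oreuero")
"oreuero": s[0]='o' == s[-1]='o' -> is_palindrome("reuer")
"reuer": s[0]='r' == s[-1]='r' -> is_palindrome("eue")
"eue": s[0]='e' == s[-1]='e' -> is_palindrome("u")
"u": len <= 1 -> True
= True


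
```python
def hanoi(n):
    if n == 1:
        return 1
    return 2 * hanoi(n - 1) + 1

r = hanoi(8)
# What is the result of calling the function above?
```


hanoi(8)
= 2 * hanoi(7) + 1
= 2 * (2 * hanoi(6) + 1) + 1
= 2 * (2 * (2 * hanoi(5) + 1) + 1) + 1
= 2 * (2 * (2 * (2 * hanoi(4) + 1) + 1) + 1) + 1
= 2 * (2 * (2 * (2 * (2 * hanoi(3) + 1) + 1) + 1) + 1) + 1
= 2 * (2 * (2 * (2 * (2 * (2 * hanoi(2) + 1) + 1) + 1) + 1) + 1) + 1
= 2 * (2 * (2 * (2 * (2 * (2 * (2 * hanoi(1) + 1) + 1) + 1) + 1) + 1) + 1) + 1
Now compute bottom-up:
hanoi(1) = 1
hanoi(2) = 2 * 1 + 1 = 3
hanoi(3) = 2 * 3 + 1 = 7
hanoi(4) = 2 * 7 + 1 = 15
hanoi(5) = 2 * 15 + 1 = 31
hanoi(6) = 2 * 31 + 1 = 63
hanoi(7) = 2 * 63 + 1 = 127
hanoi(8) = 2 * 127 + 1 = 255
= 255


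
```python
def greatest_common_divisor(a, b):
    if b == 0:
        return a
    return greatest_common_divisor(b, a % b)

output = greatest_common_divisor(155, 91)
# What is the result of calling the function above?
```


greatest_common_divisor(155, 91)
= greatest_common_divisor(91, 155 % 91) = greatest_common_divisor(91, 64)
= greatest_common_divisor(64, 91 % 64) = greatest_common_divisor(64, 27)
= greatest_common_divisor(27, 64 % 27) = greatest_common_divisor(27, 10)
= greatest_common_divisor(10, 27 % 10) = greatest_common_divisor(10, 7)
= greatest_common_divisor(7, 10 % 7) = greatest_common_divisor(7, 3)
= greatest_common_divisor(3, 7 % 3) = greatest_common_divisor(3, 1)
= greatest_common_divisor(1, 3 % 1) = greatest_common_divisor(1, 0)
b == 0, return a = 1


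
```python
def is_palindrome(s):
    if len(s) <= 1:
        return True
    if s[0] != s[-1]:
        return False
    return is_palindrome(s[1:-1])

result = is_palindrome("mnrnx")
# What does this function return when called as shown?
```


is_palindrome("mnrnx")
"mnrnx": s[0]='m' != s[-1]='x' -> False
= False


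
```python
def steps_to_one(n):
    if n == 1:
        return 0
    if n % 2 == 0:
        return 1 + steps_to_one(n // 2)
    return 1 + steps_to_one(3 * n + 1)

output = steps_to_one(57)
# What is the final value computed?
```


steps_to_one(57)
57 is odd -> 3*57+1 = 172 -> steps_to_one(172)
172 is even -> steps_to_one(86)
86 is even -> steps_to_one(43)
43 is odd -> 3*43+1 = 130 -> steps_to_one(130)
130 is even -> steps_to_one(65)
65 is odd -> 3*65+1 = 196 -> steps_to_one(196)
196 is even -> steps_to_one(98)
98 is even -> steps_to_one(49)
49 is odd -> 3*49+1 = 148 -> steps_to_one(148)
148 is even -> steps_to_one(74)
74 is even -> steps_to_one(37)
37 is odd -> 3*37+1 = 112 -> steps_to_one(112)
112 is even -> steps_to_one(56)
56 is even -> steps_to_one(28)
28 is even -> steps_to_one(14)
14 is even -> steps_to_one(7)
7 is odd -> 3*7+1 = 22 -> steps_to_one(22)
22 is even -> steps_to_one(11)
11 is odd -> 3*11+1 = 34 -> steps_to_one(34)
34 is even -> steps_to_one(17)
17 is odd -> 3*17+1 = 52 -> steps_to_one(52)
52 is even -> steps_to_one(26)
26 is even -> steps_to_one(13)
13 is odd -> 3*13+1 = 40 -> steps_to_one(40)
40 is even -> steps_to_one(20)
20 is even -> steps_to_one(10)
10 is even -> steps_to_one(5)
5 is odd -> 3*5+1 = 16 -> steps_to_one(16)
16 is even -> steps_to_one(8)
8 is even -> steps_to_one(4)
4 is even -> steps_to_one(2)
2 is even -> steps_to_one(1)
Reached 1 after 32 steps
= 32


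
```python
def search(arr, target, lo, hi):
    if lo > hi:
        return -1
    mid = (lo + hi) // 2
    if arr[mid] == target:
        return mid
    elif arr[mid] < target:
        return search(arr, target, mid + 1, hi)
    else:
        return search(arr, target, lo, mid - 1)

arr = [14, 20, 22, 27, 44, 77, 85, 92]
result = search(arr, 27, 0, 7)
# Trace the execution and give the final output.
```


search(arr, 27, 0, 7)
lo=0, hi=7, mid=3, arr[mid]=27
arr[3] == 27, found at index 3
= 3


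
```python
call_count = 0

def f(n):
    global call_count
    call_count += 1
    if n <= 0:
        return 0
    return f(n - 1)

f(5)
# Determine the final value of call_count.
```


f(5) calls f(4) calls ... calls f(0)
Total calls: 5 + 1 (for base case) = 6


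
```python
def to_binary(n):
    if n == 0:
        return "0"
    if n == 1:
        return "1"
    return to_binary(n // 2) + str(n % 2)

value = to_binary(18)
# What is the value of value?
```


to_binary(18)
= to_binary(9) + "0"
= to_binary(4) + "1" + "0"
= to_binary(2) + "0" + "1" + "0"
= to_binary(1) + "0" + "0" + "1" + "0"
= "1" + "0" + "0" + "1" + "0"
= "10010"


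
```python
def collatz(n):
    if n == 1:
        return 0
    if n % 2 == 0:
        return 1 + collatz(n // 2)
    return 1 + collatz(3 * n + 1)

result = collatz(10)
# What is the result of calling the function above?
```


collatz(10)
10 is even -> collatz(5)
5 is odd -> 3*5+1 = 16 -> collatz(16)
16 is even -> collatz(8)
8 is even -> collatz(4)
4 is even -> collatz(2)
2 is even -> collatz(1)
Reached 1 after 6 steps
= 6


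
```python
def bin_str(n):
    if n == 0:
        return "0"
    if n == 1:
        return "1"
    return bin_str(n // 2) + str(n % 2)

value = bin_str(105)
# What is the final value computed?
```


bin_str(105)
= bin_str(52) + "1"
= bin_str(26) + "0" + "1"
= bin_str(13) + "0" + "0" + "1"
= bin_str(6) + "1" + "0" + "0" + "1"
= bin_str(3) + "0" + "1" + "0" + "0" + "1"
= bin_str(1) + "1" + "0" + "1" + "0" + "0" + "1"
= "1" + "1" + "0" + "1" + "0" + "0" + "1"
= "1101001"


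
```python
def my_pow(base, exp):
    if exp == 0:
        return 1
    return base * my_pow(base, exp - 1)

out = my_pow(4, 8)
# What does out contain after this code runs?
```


my_pow(4, 8)
= 4 * my_pow(4, 7)
= 4 * 4 * my_pow(4, 6)
= 4 * 4 * 4 * my_pow(4, 5)
= 4 * 4 * 4 * 4 * my_pow(4, 4)
= 4 * 4 * 4 * 4 * 4 * my_pow(4, 3)
= 4 * 4 * 4 * 4 * 4 * 4 * my_pow(4, 2)
= 4 * 4 * 4 * 4 * 4 * 4 * 4 * my_pow(4, 1)
= 4 * 4 * 4 * 4 * 4 * 4 * 4 * 4 * my_pow(4, 0)
= 4 * 4 * 4 * 4 * 4 * 4 * 4 * 4 * 1
= 65536


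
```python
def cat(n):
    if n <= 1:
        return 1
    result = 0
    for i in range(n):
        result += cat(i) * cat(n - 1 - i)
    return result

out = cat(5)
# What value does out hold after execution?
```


cat(5)
= sum of cat(i) * cat(5-1-i) for i in 0..4
First compute sub-values bottom-up:
  cat(0) = 1, cat(1) = 1
  cat(2) = 1*1 + 1*1 = 2
  cat(3) = 1*2 + 1*1 + 2*1 = 5
  cat(4) = 1*5 + 1*2 + 2*1 + 5*1 = 14
Now cat(5):
  cat(0)*cat(4) = 1*14 = 14
  cat(1)*cat(3) = 1*5 = 5
  cat(2)*cat(2) = 2*2 = 4
  cat(3)*cat(1) = 5*1 = 5
  cat(4)*cat(0) = 14*1 = 14
= 14 + 5 + 4 + 5 + 14
= 42


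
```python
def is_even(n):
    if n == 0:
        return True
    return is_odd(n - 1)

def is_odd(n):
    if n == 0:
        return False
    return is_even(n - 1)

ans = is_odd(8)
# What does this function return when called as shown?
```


is_odd(8)
= is_even(7)
= is_odd(6)
= is_even(5)
= is_odd(4)
= is_even(3)
= is_odd(2)
= is_even(1)
= is_odd(0)
n == 0: return False
= False


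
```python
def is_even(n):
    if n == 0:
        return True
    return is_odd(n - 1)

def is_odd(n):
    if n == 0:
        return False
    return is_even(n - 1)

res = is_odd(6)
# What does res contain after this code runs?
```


is_odd(6)
= is_even(5)
= is_odd(4)
= is_even(3)
= is_odd(2)
= is_even(1)
= is_odd(0)
n == 0: return False
= False


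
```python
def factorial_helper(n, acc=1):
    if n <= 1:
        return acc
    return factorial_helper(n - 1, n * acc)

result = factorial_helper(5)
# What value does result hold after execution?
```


factorial_helper(5, 1)
= factorial_helper(4, 5 * 1) = factorial_helper(4, 5)
= factorial_helper(3, 4 * 5) = factorial_helper(3, 20)
= factorial_helper(2, 3 * 20) = factorial_helper(2, 60)
= factorial_helper(1, 2 * 60) = factorial_helper(1, 120)
n <= 1, return acc = 120


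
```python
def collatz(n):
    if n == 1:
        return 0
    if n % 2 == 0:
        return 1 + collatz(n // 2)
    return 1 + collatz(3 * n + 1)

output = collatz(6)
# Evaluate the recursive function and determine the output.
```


collatz(6)
6 is even -> collatz(3)
3 is odd -> 3*3+1 = 10 -> collatz(10)
10 is even -> collatz(5)
5 is odd -> 3*5+1 = 16 -> collatz(16)
16 is even -> collatz(8)
8 is even -> collatz(4)
4 is even -> collatz(2)
2 is even -> collatz(1)
Reached 1 after 8 steps
= 8


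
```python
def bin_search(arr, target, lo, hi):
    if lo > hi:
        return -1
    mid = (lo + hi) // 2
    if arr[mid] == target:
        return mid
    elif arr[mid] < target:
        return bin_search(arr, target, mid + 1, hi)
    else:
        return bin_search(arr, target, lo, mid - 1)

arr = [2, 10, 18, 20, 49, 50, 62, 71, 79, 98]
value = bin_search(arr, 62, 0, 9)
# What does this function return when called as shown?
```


bin_search(arr, 62, 0, 9)
lo=0, hi=9, mid=4, arr[mid]=49
49 < 62, search right half
lo=5, hi=9, mid=7, arr[mid]=71
71 > 62, search left half
lo=5, hi=6, mid=5, arr[mid]=50
50 < 62, search right half
lo=6, hi=6, mid=6, arr[mid]=62
arr[6] == 62, found at index 6
= 6


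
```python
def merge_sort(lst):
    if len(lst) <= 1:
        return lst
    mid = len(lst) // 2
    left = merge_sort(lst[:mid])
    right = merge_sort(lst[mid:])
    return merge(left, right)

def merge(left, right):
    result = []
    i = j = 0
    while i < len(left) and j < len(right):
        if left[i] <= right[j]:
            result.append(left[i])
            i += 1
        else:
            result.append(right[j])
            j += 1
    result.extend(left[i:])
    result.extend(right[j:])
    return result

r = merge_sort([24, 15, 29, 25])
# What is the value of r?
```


merge_sort([24, 15, 29, 25])
Split into [24, 15] and [29, 25]
Left sorted: [15, 24]
Right sorted: [25, 29]
Merge [15, 24] and [25, 29]
= [15, 24, 25, 29]


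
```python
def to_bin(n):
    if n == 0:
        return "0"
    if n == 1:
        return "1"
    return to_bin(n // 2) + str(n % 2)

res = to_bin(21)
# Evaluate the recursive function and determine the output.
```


to_bin(21)
= to_bin(10) + "1"
= to_bin(5) + "0" + "1"
= to_bin(2) + "1" + "0" + "1"
= to_bin(1) + "0" + "1" + "0" + "1"
= "1" + "0" + "1" + "0" + "1"
= "10101"


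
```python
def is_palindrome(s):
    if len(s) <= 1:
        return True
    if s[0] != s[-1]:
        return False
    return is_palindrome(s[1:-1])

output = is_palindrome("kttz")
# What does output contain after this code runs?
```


is_palindrome("kttz")
"kttz": s[0]='k' != s[-1]='z' -> False
= False


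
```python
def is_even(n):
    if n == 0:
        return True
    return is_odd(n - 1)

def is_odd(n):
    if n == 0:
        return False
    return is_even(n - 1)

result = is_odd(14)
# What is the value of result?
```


is_odd(14)
= is_even(13)
= is_odd(12)
= is_even(11)
= is_odd(10)
= is_even(9)
= is_odd(8)
= is_even(7)
= is_odd(6)
= is_even(5)
= is_odd(4)
= is_even(3)
= is_odd(2)
= is_even(1)
= is_odd(0)
n == 0: return False
= False


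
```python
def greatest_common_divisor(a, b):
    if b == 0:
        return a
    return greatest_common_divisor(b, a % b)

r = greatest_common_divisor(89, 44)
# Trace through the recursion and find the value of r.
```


greatest_common_divisor(89, 44)
= greatest_common_divisor(44, 89 % 44) = greatest_common_divisor(44, 1)
= greatest_common_divisor(1, 44 % 1) = greatest_common_divisor(1, 0)
b == 0, return a = 1


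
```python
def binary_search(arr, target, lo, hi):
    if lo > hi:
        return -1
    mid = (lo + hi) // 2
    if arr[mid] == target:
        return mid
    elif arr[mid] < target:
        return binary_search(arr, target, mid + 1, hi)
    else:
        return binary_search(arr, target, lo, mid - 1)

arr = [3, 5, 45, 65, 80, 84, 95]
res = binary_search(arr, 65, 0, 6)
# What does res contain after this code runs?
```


binary_search(arr, 65, 0, 6)
lo=0, hi=6, mid=3, arr[mid]=65
arr[3] == 65, found at index 3
= 3
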